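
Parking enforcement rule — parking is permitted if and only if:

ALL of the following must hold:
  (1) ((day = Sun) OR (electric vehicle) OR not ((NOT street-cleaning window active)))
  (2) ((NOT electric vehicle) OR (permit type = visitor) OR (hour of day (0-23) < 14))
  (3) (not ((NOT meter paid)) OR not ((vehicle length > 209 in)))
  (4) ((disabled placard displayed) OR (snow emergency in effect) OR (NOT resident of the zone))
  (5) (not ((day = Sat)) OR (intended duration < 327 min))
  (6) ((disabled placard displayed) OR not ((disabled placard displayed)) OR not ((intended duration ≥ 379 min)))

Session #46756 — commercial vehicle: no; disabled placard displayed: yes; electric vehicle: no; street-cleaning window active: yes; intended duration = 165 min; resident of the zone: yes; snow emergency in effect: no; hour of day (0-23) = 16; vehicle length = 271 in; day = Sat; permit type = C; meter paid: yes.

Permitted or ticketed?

Atomic conditions:
  day = Sun: Sat == Sun is false
  electric vehicle: no → false
  NOT street-cleaning window active: yes → false
  NOT electric vehicle: no → true
  permit type = visitor: C == visitor is false
  hour of day (0-23) < 14: 16 < 14 is false
  NOT meter paid: yes → false
  vehicle length > 209 in: 271 > 209 is true
  disabled placard displayed: yes → true
  snow emergency in effect: no → false
  NOT resident of the zone: yes → false
  day = Sat: Sat == Sat is true
  intended duration < 327 min: 165 < 327 is true
  intended duration ≥ 379 min: 165 ≥ 379 is false
Combine:
[1.3] NOT false = true
[1] false OR false OR true = true
[2] true OR false OR false = true
[3.1] NOT false = true
[3.2] NOT true = false
[3] true OR false = true
[4] true OR false OR false = true
[5.1] NOT true = false
[5] false OR true = true
[6.2] NOT true = false
[6.3] NOT false = true
[6] true OR false OR true = true
[root] true AND true AND true AND true AND true AND true = true
Overall: true → permitted

Permitted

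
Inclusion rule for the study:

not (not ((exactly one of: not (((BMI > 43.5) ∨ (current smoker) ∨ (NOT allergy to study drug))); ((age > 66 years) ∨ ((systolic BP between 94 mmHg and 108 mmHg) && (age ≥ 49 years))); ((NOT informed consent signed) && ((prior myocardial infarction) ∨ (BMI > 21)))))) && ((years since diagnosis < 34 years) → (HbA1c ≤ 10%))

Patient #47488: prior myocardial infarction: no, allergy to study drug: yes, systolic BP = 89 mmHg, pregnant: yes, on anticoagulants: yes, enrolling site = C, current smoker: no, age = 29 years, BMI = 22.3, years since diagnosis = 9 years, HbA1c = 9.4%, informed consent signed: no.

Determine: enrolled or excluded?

Excluded

Atomic conditions:
  BMI > 43.5: 22.3 > 43.5 is false
  current smoker: no → false
  NOT allergy to study drug: yes → false
  age > 66 years: 29 > 66 is false
  systolic BP between 94 mmHg and 108 mmHg: 89 in [94, 108] is false
  age ≥ 49 years: 29 ≥ 49 is false
  NOT informed consent signed: no → true
  prior myocardial infarction: no → false
  BMI > 21: 22.3 > 21 is true
  years since diagnosis < 34 years: 9 < 34 is true
  HbA1c ≤ 10%: 9.4 ≤ 10 is true
Combine:
[1.1.1.1.1] false OR false OR false = false
[1.1.1.1] NOT false = true
[1.1.1.2.2] false AND false = false
[1.1.1.2] false OR false = false
[1.1.1.3.2] false OR true = true
[1.1.1.3] true AND true = true
[1.1.1] exactly-one(true, false, true) = false
[1.1] NOT false = true
[1] NOT true = false
[2] true → true = true
[root] false AND true = false
Overall: false → excluded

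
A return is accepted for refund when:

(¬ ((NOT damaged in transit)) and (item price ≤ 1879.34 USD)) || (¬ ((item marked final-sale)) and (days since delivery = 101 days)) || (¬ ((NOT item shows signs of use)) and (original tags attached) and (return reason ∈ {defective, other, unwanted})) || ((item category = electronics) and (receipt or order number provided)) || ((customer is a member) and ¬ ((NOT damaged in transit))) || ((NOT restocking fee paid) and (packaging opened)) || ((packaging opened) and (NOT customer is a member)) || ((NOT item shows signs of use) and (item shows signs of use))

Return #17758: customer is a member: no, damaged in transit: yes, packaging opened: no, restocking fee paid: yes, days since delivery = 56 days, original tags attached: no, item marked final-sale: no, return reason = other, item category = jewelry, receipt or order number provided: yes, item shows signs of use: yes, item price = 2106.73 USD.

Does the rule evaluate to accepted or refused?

Refused

Atomic conditions:
  NOT damaged in transit: yes → false
  item price ≤ 1879.34 USD: 2106.73 ≤ 1879.34 is false
  item marked final-sale: no → false
  days since delivery = 101 days: 56 == 101 is false
  NOT item shows signs of use: yes → false
  original tags attached: no → false
  return reason ∈ {defective, other, unwanted}: other is in the set → true
  item category = electronics: jewelry == electronics is false
  receipt or order number provided: yes → true
  customer is a member: no → false
  NOT restocking fee paid: yes → false
  packaging opened: no → false
  NOT customer is a member: no → true
  item shows signs of use: yes → true
Combine:
[1.1] NOT false = true
[1] true AND false = false
[2.1] NOT false = true
[2] true AND false = false
[3.1] NOT false = true
[3] true AND false AND true = false
[4] false AND true = false
[5.2] NOT false = true
[5] false AND true = false
[6] false AND false = false
[7] false AND true = false
[8] false AND true = false
[root] false OR false OR false OR false OR false OR false OR false OR false = false
Overall: false → refused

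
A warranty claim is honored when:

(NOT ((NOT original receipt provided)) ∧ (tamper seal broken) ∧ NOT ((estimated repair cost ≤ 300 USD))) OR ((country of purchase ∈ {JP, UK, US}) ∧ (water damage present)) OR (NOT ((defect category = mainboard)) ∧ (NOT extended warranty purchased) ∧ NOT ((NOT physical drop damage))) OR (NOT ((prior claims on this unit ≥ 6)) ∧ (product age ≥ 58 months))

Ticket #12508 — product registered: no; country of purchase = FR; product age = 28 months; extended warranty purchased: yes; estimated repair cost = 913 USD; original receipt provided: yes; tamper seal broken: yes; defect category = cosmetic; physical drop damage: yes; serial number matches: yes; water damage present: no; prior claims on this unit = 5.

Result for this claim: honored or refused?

Honored

Atomic conditions:
  NOT original receipt provided: yes → false
  tamper seal broken: yes → true
  estimated repair cost ≤ 300 USD: 913 ≤ 300 is false
  country of purchase ∈ {JP, UK, US}: FR is not in the set → false
  water damage present: no → false
  defect category = mainboard: cosmetic == mainboard is false
  NOT extended warranty purchased: yes → false
  NOT physical drop damage: yes → false
  prior claims on this unit ≥ 6: 5 ≥ 6 is false
  product age ≥ 58 months: 28 ≥ 58 is false
Combine:
[1.1] NOT false = true
[1.3] NOT false = true
[1] true AND true AND true = true
[2] false AND false = false
[3.1] NOT false = true
[3.3] NOT false = true
[3] true AND false AND true = false
[4.1] NOT false = true
[4] true AND false = false
[root] true OR false OR false OR false = true
Overall: true → honored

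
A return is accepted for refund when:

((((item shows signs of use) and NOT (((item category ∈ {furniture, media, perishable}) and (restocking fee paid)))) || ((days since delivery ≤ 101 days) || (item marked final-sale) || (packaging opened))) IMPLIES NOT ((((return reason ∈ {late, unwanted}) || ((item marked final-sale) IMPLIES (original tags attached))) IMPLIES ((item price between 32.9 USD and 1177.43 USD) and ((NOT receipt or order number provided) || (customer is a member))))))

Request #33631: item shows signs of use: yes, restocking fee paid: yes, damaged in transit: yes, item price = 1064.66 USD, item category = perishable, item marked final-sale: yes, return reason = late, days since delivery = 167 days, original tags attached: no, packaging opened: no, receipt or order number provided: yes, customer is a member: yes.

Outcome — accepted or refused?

Refused

Atomic conditions:
  item shows signs of use: yes → true
  item category ∈ {furniture, media, perishable}: perishable is in the set → true
  restocking fee paid: yes → true
  days since delivery ≤ 101 days: 167 ≤ 101 is false
  item marked final-sale: yes → true
  packaging opened: no → false
  return reason ∈ {late, unwanted}: late is in the set → true
  original tags attached: no → false
  item price between 32.9 USD and 1177.43 USD: 1064.66 in [32.9, 1177.43] is true
  NOT receipt or order number provided: yes → false
  customer is a member: yes → true
Combine:
[1.1.2.1] true AND true = true
[1.1.2] NOT true = false
[1.1] true AND false = false
[1.2] false OR true OR false = true
[1] false OR true = true
[2.1.1.2] true → false = false
[2.1.1] true OR false = true
[2.1.2.2] false OR true = true
[2.1.2] true AND true = true
[2.1] true → true = true
[2] NOT true = false
[root] true → false = false
Overall: false → refused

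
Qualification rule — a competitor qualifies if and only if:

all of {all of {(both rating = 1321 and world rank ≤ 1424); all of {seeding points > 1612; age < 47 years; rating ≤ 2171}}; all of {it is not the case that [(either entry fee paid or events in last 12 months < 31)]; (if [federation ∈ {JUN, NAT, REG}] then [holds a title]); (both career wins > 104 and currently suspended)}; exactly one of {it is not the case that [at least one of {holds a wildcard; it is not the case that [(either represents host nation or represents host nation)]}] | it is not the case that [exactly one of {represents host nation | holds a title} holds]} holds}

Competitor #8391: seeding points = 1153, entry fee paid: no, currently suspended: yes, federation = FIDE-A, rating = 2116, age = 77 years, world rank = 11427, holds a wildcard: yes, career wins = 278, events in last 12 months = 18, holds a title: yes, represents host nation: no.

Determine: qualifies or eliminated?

Atomic conditions:
  rating = 1321: 2116 == 1321 is false
  world rank ≤ 1424: 11427 ≤ 1424 is false
  seeding points > 1612: 1153 > 1612 is false
  age < 47 years: 77 < 47 is false
  rating ≤ 2171: 2116 ≤ 2171 is true
  entry fee paid: no → false
  events in last 12 months < 31: 18 < 31 is true
  federation ∈ {JUN, NAT, REG}: FIDE-A is not in the set → false
  holds a title: yes → true
  career wins > 104: 278 > 104 is true
  currently suspended: yes → true
  holds a wildcard: yes → true
  represents host nation: no → false
Combine:
[1.1] false AND false = false
[1.2] false AND false AND true = false
[1] false AND false = false
[2.1.1] false OR true = true
[2.1] NOT true = false
[2.2] false → true (antecedent false ⇒ implication holds) = true
[2.3] true AND true = true
[2] false AND true AND true = false
[3.1.1.2.1] false OR false = false
[3.1.1.2] NOT false = true
[3.1.1] true OR true = true
[3.1] NOT true = false
[3.2.1] exactly-one(false, true) = true
[3.2] NOT true = false
[3] exactly-one(false, false) = false
[root] false AND false AND false = false
Overall: false → eliminated

Eliminated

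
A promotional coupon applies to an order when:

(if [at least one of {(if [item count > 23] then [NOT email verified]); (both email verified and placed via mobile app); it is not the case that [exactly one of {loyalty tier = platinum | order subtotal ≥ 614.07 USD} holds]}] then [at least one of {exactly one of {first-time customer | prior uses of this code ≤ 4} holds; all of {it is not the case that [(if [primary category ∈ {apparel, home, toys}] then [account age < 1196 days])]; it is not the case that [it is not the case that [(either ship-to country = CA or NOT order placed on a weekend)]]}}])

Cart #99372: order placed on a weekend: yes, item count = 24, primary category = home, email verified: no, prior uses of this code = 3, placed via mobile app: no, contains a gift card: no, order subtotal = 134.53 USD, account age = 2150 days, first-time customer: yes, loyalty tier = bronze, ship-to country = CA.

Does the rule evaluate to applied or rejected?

Applied

Atomic conditions:
  item count > 23: 24 > 23 is true
  NOT email verified: no → true
  email verified: no → false
  placed via mobile app: no → false
  loyalty tier = platinum: bronze == platinum is false
  order subtotal ≥ 614.07 USD: 134.53 ≥ 614.07 is false
  first-time customer: yes → true
  prior uses of this code ≤ 4: 3 ≤ 4 is true
  primary category ∈ {apparel, home, toys}: home is in the set → true
  account age < 1196 days: 2150 < 1196 is false
  ship-to country = CA: CA == CA is true
  NOT order placed on a weekend: yes → false
Combine:
[1.1] true → true = true
[1.2] false AND false = false
[1.3.1] exactly-one(false, false) = false
[1.3] NOT false = true
[1] true OR false OR true = true
[2.1] exactly-one(true, true) = false
[2.2.1.1] true → false = false
[2.2.1] NOT false = true
[2.2.2.1.1] true OR false = true
[2.2.2.1] NOT true = false
[2.2.2] NOT false = true
[2.2] true AND true = true
[2] false OR true = true
[root] true → true = true
Overall: true → applied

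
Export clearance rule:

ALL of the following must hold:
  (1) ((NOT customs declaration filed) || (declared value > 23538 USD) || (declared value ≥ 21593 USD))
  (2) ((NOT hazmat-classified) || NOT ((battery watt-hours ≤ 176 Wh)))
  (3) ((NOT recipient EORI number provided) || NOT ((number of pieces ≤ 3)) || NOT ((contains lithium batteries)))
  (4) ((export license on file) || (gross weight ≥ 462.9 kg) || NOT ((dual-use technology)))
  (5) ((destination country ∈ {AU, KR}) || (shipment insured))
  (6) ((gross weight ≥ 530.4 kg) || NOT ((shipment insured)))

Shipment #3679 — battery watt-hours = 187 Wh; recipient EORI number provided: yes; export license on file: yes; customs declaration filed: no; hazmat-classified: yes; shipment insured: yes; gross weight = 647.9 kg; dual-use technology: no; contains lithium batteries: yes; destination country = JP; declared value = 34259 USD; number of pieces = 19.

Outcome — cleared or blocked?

Atomic conditions:
  NOT customs declaration filed: no → true
  declared value > 23538 USD: 34259 > 23538 is true
  declared value ≥ 21593 USD: 34259 ≥ 21593 is true
  NOT hazmat-classified: yes → false
  battery watt-hours ≤ 176 Wh: 187 ≤ 176 is false
  NOT recipient EORI number provided: yes → false
  number of pieces ≤ 3: 19 ≤ 3 is false
  contains lithium batteries: yes → true
  export license on file: yes → true
  gross weight ≥ 462.9 kg: 647.9 ≥ 462.9 is true
  dual-use technology: no → false
  destination country ∈ {AU, KR}: JP is not in the set → false
  shipment insured: yes → true
  gross weight ≥ 530.4 kg: 647.9 ≥ 530.4 is true
Combine:
[1] true OR true OR true = true
[2.2] NOT false = true
[2] false OR true = true
[3.2] NOT false = true
[3.3] NOT true = false
[3] false OR true OR false = true
[4.3] NOT false = true
[4] true OR true OR true = true
[5] false OR true = true
[6.2] NOT true = false
[6] true OR false = true
[root] true AND true AND true AND true AND true AND true = true
Overall: true → cleared

Cleared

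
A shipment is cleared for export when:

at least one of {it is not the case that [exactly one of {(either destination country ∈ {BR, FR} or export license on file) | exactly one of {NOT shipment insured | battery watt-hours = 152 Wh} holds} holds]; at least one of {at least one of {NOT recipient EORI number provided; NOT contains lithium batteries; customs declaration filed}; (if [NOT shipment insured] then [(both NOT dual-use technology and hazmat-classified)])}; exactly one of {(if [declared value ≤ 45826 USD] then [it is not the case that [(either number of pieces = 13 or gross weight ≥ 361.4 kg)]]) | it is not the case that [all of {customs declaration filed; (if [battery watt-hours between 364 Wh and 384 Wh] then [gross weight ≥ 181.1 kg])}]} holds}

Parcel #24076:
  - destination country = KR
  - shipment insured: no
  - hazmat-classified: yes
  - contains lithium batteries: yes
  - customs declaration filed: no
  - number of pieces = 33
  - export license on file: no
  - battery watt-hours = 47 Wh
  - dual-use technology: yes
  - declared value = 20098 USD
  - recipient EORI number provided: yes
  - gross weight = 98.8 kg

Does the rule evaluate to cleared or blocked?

Atomic conditions:
  destination country ∈ {BR, FR}: KR is not in the set → false
  export license on file: no → false
  NOT shipment insured: no → true
  battery watt-hours = 152 Wh: 47 == 152 is false
  NOT recipient EORI number provided: yes → false
  NOT contains lithium batteries: yes → false
  customs declaration filed: no → false
  NOT dual-use technology: yes → false
  hazmat-classified: yes → true
  declared value ≤ 45826 USD: 20098 ≤ 45826 is true
  number of pieces = 13: 33 == 13 is false
  gross weight ≥ 361.4 kg: 98.8 ≥ 361.4 is false
  battery watt-hours between 364 Wh and 384 Wh: 47 in [364, 384] is false
  gross weight ≥ 181.1 kg: 98.8 ≥ 181.1 is false
Combine:
[1.1.1] false OR false = false
[1.1.2] exactly-one(true, false) = true
[1.1] exactly-one(false, true) = true
[1] NOT true = false
[2.1] false OR false OR false = false
[2.2.2] false AND true = false
[2.2] true → false = false
[2] false OR false = false
[3.1.2.1] false OR false = false
[3.1.2] NOT false = true
[3.1] true → true = true
[3.2.1.2] false → false (antecedent false ⇒ implication holds) = true
[3.2.1] false AND true = false
[3.2] NOT false = true
[3] exactly-one(true, true) = false
[root] false OR false OR false = false
Overall: false → blocked

Blocked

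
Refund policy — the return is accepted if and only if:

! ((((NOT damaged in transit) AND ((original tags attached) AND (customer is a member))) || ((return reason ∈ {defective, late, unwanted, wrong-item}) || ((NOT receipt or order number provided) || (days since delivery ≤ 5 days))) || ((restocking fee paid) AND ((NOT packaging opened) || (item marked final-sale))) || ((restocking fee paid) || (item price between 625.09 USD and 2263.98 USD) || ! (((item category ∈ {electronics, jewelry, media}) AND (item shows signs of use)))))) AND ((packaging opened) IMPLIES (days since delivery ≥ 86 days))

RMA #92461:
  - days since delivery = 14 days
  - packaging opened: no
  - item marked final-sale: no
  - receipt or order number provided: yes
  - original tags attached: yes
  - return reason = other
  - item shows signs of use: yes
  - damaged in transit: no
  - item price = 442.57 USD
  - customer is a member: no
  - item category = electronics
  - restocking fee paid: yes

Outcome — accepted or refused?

Refused

Atomic conditions:
  NOT damaged in transit: no → true
  original tags attached: yes → true
  customer is a member: no → false
  return reason ∈ {defective, late, unwanted, wrong-item}: other is not in the set → false
  NOT receipt or order number provided: yes → false
  days since delivery ≤ 5 days: 14 ≤ 5 is false
  restocking fee paid: yes → true
  NOT packaging opened: no → true
  item marked final-sale: no → false
  item price between 625.09 USD and 2263.98 USD: 442.57 in [625.09, 2263.98] is false
  item category ∈ {electronics, jewelry, media}: electronics is in the set → true
  item shows signs of use: yes → true
  packaging opened: no → false
  days since delivery ≥ 86 days: 14 ≥ 86 is false
Combine:
[1.1.1.2] true AND false = false
[1.1.1] true AND false = false
[1.1.2.2] false OR false = false
[1.1.2] false OR false = false
[1.1.3.2] true OR false = true
[1.1.3] true AND true = true
[1.1.4.3.1] true AND true = true
[1.1.4.3] NOT true = false
[1.1.4] true OR false OR false = true
[1.1] false OR false OR true OR true = true
[1] NOT true = false
[2] false → false (antecedent false ⇒ implication holds) = true
[root] false AND true = false
Overall: false → refused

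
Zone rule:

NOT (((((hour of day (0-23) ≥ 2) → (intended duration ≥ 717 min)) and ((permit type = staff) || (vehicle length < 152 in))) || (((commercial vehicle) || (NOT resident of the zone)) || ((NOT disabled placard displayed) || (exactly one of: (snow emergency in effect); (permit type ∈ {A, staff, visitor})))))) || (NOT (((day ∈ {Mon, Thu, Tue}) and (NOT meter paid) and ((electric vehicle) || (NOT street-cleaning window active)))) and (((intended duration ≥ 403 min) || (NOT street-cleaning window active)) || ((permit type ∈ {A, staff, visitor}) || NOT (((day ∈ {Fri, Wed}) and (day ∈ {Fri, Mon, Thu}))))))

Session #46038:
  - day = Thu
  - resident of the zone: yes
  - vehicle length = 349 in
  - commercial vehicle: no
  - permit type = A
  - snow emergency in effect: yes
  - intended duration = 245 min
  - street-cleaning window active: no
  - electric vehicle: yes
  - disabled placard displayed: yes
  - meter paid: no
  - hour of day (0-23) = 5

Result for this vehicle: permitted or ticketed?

Atomic conditions:
  hour of day (0-23) ≥ 2: 5 ≥ 2 is true
  intended duration ≥ 717 min: 245 ≥ 717 is false
  permit type = staff: A == staff is false
  vehicle length < 152 in: 349 < 152 is false
  commercial vehicle: no → false
  NOT resident of the zone: yes → false
  NOT disabled placard displayed: yes → false
  snow emergency in effect: yes → true
  permit type ∈ {A, staff, visitor}: A is in the set → true
  day ∈ {Mon, Thu, Tue}: Thu is in the set → true
  NOT meter paid: no → true
  electric vehicle: yes → true
  NOT street-cleaning window active: no → true
  intended duration ≥ 403 min: 245 ≥ 403 is false
  day ∈ {Fri, Wed}: Thu is not in the set → false
  day ∈ {Fri, Mon, Thu}: Thu is in the set → true
Combine:
[1.1.1.1] true → false = false
[1.1.1.2] false OR false = false
[1.1.1] false AND false = false
[1.1.2.1] false OR false = false
[1.1.2.2.2] exactly-one(true, true) = false
[1.1.2.2] false OR false = false
[1.1.2] false OR false = false
[1.1] false OR false = false
[1] NOT false = true
[2.1.1.3] true OR true = true
[2.1.1] true AND true AND true = true
[2.1] NOT true = false
[2.2.1] false OR true = true
[2.2.2.2.1] false AND true = false
[2.2.2.2] NOT false = true
[2.2.2] true OR true = true
[2.2] true OR true = true
[2] false AND true = false
[root] true OR false = true
Overall: true → permitted

Permitted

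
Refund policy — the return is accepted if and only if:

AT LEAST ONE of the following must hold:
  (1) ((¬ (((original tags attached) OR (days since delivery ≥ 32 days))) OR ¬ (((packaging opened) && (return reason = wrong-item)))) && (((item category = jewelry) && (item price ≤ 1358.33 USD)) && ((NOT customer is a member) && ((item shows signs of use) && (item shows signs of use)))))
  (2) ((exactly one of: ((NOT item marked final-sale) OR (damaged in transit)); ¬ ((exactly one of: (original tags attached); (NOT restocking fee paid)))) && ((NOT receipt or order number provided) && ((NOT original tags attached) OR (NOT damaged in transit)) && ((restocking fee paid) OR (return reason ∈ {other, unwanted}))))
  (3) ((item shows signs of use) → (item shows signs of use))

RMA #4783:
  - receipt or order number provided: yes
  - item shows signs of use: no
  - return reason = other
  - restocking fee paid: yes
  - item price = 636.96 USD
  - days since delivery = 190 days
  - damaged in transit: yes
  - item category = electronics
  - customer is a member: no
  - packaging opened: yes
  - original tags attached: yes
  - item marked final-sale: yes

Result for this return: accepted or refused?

Atomic conditions:
  original tags attached: yes → true
  days since delivery ≥ 32 days: 190 ≥ 32 is true
  packaging opened: yes → true
  return reason = wrong-item: other == wrong-item is false
  item category = jewelry: electronics == jewelry is false
  item price ≤ 1358.33 USD: 636.96 ≤ 1358.33 is true
  NOT customer is a member: no → true
  item shows signs of use: no → false
  NOT item marked final-sale: yes → false
  damaged in transit: yes → true
  NOT restocking fee paid: yes → false
  NOT receipt or order number provided: yes → false
  NOT original tags attached: yes → false
  NOT damaged in transit: yes → false
  restocking fee paid: yes → true
  return reason ∈ {other, unwanted}: other is in the set → true
Combine:
[1.1.1.1] true OR true = true
[1.1.1] NOT true = false
[1.1.2.1] true AND false = false
[1.1.2] NOT false = true
[1.1] false OR true = true
[1.2.1] false AND true = false
[1.2.2.2] false AND false = false
[1.2.2] true AND false = false
[1.2] false AND false = false
[1] true AND false = false
[2.1.1] false OR true = true
[2.1.2.1] exactly-one(true, false) = true
[2.1.2] NOT true = false
[2.1] exactly-one(true, false) = true
[2.2.2] false OR false = false
[2.2.3] true OR true = true
[2.2] false AND false AND true = false
[2] true AND false = false
[3] false → false (antecedent false ⇒ implication holds) = true
[root] false OR false OR true = true
Overall: true → accepted

Accepted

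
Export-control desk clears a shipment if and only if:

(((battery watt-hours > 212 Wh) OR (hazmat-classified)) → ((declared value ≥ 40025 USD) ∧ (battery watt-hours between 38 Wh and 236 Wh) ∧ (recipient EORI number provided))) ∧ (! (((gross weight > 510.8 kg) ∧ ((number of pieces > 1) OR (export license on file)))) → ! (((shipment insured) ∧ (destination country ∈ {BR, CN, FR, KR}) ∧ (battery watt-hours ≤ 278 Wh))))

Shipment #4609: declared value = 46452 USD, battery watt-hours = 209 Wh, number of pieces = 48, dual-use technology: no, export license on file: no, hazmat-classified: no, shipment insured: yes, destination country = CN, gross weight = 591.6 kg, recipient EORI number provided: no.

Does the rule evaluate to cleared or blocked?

Atomic conditions:
  battery watt-hours > 212 Wh: 209 > 212 is false
  hazmat-classified: no → false
  declared value ≥ 40025 USD: 46452 ≥ 40025 is true
  battery watt-hours between 38 Wh and 236 Wh: 209 in [38, 236] is true
  recipient EORI number provided: no → false
  gross weight > 510.8 kg: 591.6 > 510.8 is true
  number of pieces > 1: 48 > 1 is true
  export license on file: no → false
  shipment insured: yes → true
  destination country ∈ {BR, CN, FR, KR}: CN is in the set → true
  battery watt-hours ≤ 278 Wh: 209 ≤ 278 is true
Combine:
[1.1] false OR false = false
[1.2] true AND true AND false = false
[1] false → false (antecedent false ⇒ implication holds) = true
[2.1.1.2] true OR false = true
[2.1.1] true AND true = true
[2.1] NOT true = false
[2.2.1] true AND true AND true = true
[2.2] NOT true = false
[2] false → false (antecedent false ⇒ implication holds) = true
[root] true AND true = true
Overall: true → cleared

Cleared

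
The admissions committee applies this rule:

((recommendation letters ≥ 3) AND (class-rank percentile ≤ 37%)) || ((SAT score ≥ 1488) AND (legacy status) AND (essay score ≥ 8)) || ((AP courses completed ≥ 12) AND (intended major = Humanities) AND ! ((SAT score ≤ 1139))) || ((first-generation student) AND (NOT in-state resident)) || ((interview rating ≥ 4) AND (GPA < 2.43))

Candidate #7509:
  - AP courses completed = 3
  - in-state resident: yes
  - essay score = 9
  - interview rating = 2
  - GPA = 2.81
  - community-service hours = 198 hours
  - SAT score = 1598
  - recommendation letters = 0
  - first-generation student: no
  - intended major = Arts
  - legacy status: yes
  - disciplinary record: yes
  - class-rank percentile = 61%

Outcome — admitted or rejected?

Admitted

Atomic conditions:
  recommendation letters ≥ 3: 0 ≥ 3 is false
  class-rank percentile ≤ 37%: 61 ≤ 37 is false
  SAT score ≥ 1488: 1598 ≥ 1488 is true
  legacy status: yes → true
  essay score ≥ 8: 9 ≥ 8 is true
  AP courses completed ≥ 12: 3 ≥ 12 is false
  intended major = Humanities: Arts == Humanities is false
  SAT score ≤ 1139: 1598 ≤ 1139 is false
  first-generation student: no → false
  NOT in-state resident: yes → false
  interview rating ≥ 4: 2 ≥ 4 is false
  GPA < 2.43: 2.81 < 2.43 is false
Combine:
[1] false AND false = false
[2] true AND true AND true = true
[3.3] NOT false = true
[3] false AND false AND true = false
[4] false AND false = false
[5] false AND false = false
[root] false OR true OR false OR false OR false = true
Overall: true → admitted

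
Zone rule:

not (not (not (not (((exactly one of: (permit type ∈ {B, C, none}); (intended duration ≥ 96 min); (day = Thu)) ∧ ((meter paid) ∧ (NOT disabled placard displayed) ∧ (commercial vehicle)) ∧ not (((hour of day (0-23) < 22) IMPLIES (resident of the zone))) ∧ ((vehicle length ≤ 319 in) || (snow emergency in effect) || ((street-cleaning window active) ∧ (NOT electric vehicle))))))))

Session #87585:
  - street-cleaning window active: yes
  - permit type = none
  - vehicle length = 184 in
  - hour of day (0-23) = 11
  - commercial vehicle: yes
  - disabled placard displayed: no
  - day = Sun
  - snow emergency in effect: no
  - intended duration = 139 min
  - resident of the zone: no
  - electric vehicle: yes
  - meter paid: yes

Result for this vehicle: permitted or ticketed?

Atomic conditions:
  permit type ∈ {B, C, none}: none is in the set → true
  intended duration ≥ 96 min: 139 ≥ 96 is true
  day = Thu: Sun == Thu is false
  meter paid: yes → true
  NOT disabled placard displayed: no → true
  commercial vehicle: yes → true
  hour of day (0-23) < 22: 11 < 22 is true
  resident of the zone: no → false
  vehicle length ≤ 319 in: 184 ≤ 319 is true
  snow emergency in effect: no → false
  street-cleaning window active: yes → true
  NOT electric vehicle: yes → false
Combine:
[1.1.1.1.1] exactly-one(true, true, false) = false
[1.1.1.1.2] true AND true AND true = true
[1.1.1.1.3.1] true → false = false
[1.1.1.1.3] NOT false = true
[1.1.1.1.4.3] true AND false = false
[1.1.1.1.4] true OR false OR false = true
[1.1.1.1] false AND true AND true AND true = false
[1.1.1] NOT false = true
[1.1] NOT true = false
[1] NOT false = true
[root] NOT true = false
Overall: false → ticketed

Ticketed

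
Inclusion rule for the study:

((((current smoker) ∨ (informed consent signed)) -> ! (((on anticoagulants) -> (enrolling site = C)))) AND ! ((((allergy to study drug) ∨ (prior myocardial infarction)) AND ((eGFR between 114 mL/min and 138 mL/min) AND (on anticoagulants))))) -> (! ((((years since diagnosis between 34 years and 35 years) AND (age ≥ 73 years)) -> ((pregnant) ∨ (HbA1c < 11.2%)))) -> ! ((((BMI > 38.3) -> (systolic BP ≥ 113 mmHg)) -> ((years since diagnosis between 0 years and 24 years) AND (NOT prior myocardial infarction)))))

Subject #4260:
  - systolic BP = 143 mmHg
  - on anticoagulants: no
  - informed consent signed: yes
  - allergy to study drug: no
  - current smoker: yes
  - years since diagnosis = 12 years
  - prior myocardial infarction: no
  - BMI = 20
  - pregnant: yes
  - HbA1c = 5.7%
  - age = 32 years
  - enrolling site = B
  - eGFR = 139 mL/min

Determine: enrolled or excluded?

Atomic conditions:
  current smoker: yes → true
  informed consent signed: yes → true
  on anticoagulants: no → false
  enrolling site = C: B == C is false
  allergy to study drug: no → false
  prior myocardial infarction: no → false
  eGFR between 114 mL/min and 138 mL/min: 139 in [114, 138] is false
  years since diagnosis between 34 years and 35 years: 12 in [34, 35] is false
  age ≥ 73 years: 32 ≥ 73 is false
  pregnant: yes → true
  HbA1c < 11.2%: 5.7 < 11.2 is true
  BMI > 38.3: 20 > 38.3 is false
  systolic BP ≥ 113 mmHg: 143 ≥ 113 is true
  years since diagnosis between 0 years and 24 years: 12 in [0, 24] is true
  NOT prior myocardial infarction: no → true
Combine:
[1.1.1] true OR true = true
[1.1.2.1] false → false (antecedent false ⇒ implication holds) = true
[1.1.2] NOT true = false
[1.1] true → false = false
[1.2.1.1] false OR false = false
[1.2.1.2] false AND false = false
[1.2.1] false AND false = false
[1.2] NOT false = true
[1] false AND true = false
[2.1.1.1] false AND false = false
[2.1.1.2] true OR true = true
[2.1.1] false → true (antecedent false ⇒ implication holds) = true
[2.1] NOT true = false
[2.2.1.1] false → true (antecedent false ⇒ implication holds) = true
[2.2.1.2] true AND true = true
[2.2.1] true → true = true
[2.2] NOT true = false
[2] false → false (antecedent false ⇒ implication holds) = true
[root] false → true (antecedent false ⇒ implication holds) = true
Overall: true → enrolled

Enrolled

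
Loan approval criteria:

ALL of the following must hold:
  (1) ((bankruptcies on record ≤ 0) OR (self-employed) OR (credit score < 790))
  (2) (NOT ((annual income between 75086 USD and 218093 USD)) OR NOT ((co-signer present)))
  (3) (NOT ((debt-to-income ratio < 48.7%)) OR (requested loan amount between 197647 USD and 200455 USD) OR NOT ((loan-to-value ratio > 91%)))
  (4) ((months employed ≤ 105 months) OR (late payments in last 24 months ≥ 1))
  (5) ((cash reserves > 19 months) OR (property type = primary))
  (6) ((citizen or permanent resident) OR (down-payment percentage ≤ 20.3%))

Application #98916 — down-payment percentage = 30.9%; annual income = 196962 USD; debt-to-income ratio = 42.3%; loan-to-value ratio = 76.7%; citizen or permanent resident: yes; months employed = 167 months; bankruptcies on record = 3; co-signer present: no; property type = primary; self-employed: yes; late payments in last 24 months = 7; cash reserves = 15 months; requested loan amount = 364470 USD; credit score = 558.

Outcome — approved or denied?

Approved

Atomic conditions:
  bankruptcies on record ≤ 0: 3 ≤ 0 is false
  self-employed: yes → true
  credit score < 790: 558 < 790 is true
  annual income between 75086 USD and 218093 USD: 196962 in [75086, 218093] is true
  co-signer present: no → false
  debt-to-income ratio < 48.7%: 42.3 < 48.7 is true
  requested loan amount between 197647 USD and 200455 USD: 364470 in [197647, 200455] is false
  loan-to-value ratio > 91%: 76.7 > 91 is false
  months employed ≤ 105 months: 167 ≤ 105 is false
  late payments in last 24 months ≥ 1: 7 ≥ 1 is true
  cash reserves > 19 months: 15 > 19 is false
  property type = primary: primary == primary is true
  citizen or permanent resident: yes → true
  down-payment percentage ≤ 20.3%: 30.9 ≤ 20.3 is false
Combine:
[1] false OR true OR true = true
[2.1] NOT true = false
[2.2] NOT false = true
[2] false OR true = true
[3.1] NOT true = false
[3.3] NOT false = true
[3] false OR false OR true = true
[4] false OR true = true
[5] false OR true = true
[6] true OR false = true
[root] true AND true AND true AND true AND true AND true = true
Overall: true → approved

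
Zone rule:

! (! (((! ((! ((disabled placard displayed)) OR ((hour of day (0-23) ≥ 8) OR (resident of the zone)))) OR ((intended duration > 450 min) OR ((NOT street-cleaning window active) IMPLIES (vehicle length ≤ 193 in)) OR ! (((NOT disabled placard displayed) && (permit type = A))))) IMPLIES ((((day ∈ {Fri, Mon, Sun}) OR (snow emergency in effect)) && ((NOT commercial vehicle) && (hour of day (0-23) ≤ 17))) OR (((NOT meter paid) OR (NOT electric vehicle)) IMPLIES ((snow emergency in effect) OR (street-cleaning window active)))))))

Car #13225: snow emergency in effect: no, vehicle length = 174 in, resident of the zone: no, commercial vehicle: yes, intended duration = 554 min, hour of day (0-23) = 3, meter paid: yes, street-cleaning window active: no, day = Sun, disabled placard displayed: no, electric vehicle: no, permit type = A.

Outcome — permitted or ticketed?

Ticketed

Atomic conditions:
  disabled placard displayed: no → false
  hour of day (0-23) ≥ 8: 3 ≥ 8 is false
  resident of the zone: no → false
  intended duration > 450 min: 554 > 450 is true
  NOT street-cleaning window active: no → true
  vehicle length ≤ 193 in: 174 ≤ 193 is true
  NOT disabled placard displayed: no → true
  permit type = A: A == A is true
  day ∈ {Fri, Mon, Sun}: Sun is in the set → true
  snow emergency in effect: no → false
  NOT commercial vehicle: yes → false
  hour of day (0-23) ≤ 17: 3 ≤ 17 is true
  NOT meter paid: yes → false
  NOT electric vehicle: no → true
  street-cleaning window active: no → false
Combine:
[1.1.1.1.1.1] NOT false = true
[1.1.1.1.1.2] false OR false = false
[1.1.1.1.1] true OR false = true
[1.1.1.1] NOT true = false
[1.1.1.2.2] true → true = true
[1.1.1.2.3.1] true AND true = true
[1.1.1.2.3] NOT true = false
[1.1.1.2] true OR true OR false = true
[1.1.1] false OR true = true
[1.1.2.1.1] true OR false = true
[1.1.2.1.2] false AND true = false
[1.1.2.1] true AND false = false
[1.1.2.2.1] false OR true = true
[1.1.2.2.2] false OR false = false
[1.1.2.2] true → false = false
[1.1.2] false OR false = false
[1.1] true → false = false
[1] NOT false = true
[root] NOT true = false
Overall: false → ticketed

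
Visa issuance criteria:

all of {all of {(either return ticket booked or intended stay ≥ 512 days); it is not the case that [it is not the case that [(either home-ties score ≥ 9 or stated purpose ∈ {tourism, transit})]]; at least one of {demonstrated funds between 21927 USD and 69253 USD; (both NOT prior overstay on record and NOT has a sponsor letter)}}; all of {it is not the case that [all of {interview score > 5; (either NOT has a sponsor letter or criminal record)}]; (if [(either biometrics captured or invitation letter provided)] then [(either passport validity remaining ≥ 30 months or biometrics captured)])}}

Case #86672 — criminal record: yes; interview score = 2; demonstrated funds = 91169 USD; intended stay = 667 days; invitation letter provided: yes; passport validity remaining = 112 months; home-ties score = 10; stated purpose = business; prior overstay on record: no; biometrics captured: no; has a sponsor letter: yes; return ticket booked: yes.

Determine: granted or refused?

Refused

Atomic conditions:
  return ticket booked: yes → true
  intended stay ≥ 512 days: 667 ≥ 512 is true
  home-ties score ≥ 9: 10 ≥ 9 is true
  stated purpose ∈ {tourism, transit}: business is not in the set → false
  demonstrated funds between 21927 USD and 69253 USD: 91169 in [21927, 69253] is false
  NOT prior overstay on record: no → true
  NOT has a sponsor letter: yes → false
  interview score > 5: 2 > 5 is false
  criminal record: yes → true
  biometrics captured: no → false
  invitation letter provided: yes → true
  passport validity remaining ≥ 30 months: 112 ≥ 30 is true
Combine:
[1.1] true OR true = true
[1.2.1.1] true OR false = true
[1.2.1] NOT true = false
[1.2] NOT false = true
[1.3.2] true AND false = false
[1.3] false OR false = false
[1] true AND true AND false = false
[2.1.1.2] false OR true = true
[2.1.1] false AND true = false
[2.1] NOT false = true
[2.2.1] false OR true = true
[2.2.2] true OR false = true
[2.2] true → true = true
[2] true AND true = true
[root] false AND true = false
Overall: false → refused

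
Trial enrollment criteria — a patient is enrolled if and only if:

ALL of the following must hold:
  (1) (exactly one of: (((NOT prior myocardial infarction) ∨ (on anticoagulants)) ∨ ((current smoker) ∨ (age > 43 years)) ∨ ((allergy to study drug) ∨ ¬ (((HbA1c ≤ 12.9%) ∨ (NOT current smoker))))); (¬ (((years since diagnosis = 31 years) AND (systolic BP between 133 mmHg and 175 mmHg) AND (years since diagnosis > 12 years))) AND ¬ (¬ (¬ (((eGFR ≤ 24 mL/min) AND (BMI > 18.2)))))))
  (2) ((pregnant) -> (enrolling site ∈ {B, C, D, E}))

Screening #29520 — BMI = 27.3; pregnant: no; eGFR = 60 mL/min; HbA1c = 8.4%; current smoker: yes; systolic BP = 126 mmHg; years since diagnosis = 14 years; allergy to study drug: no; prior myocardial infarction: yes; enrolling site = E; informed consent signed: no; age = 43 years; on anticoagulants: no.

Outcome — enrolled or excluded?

Atomic conditions:
  NOT prior myocardial infarction: yes → false
  on anticoagulants: no → false
  current smoker: yes → true
  age > 43 years: 43 > 43 is false
  allergy to study drug: no → false
  HbA1c ≤ 12.9%: 8.4 ≤ 12.9 is true
  NOT current smoker: yes → false
  years since diagnosis = 31 years: 14 == 31 is false
  systolic BP between 133 mmHg and 175 mmHg: 126 in [133, 175] is false
  years since diagnosis > 12 years: 14 > 12 is true
  eGFR ≤ 24 mL/min: 60 ≤ 24 is false
  BMI > 18.2: 27.3 > 18.2 is true
  pregnant: no → false
  enrolling site ∈ {B, C, D, E}: E is in the set → true
Combine:
[1.1.1] false OR false = false
[1.1.2] true OR false = true
[1.1.3.2.1] true OR false = true
[1.1.3.2] NOT true = false
[1.1.3] false OR false = false
[1.1] false OR true OR false = true
[1.2.1.1] false AND false AND true = false
[1.2.1] NOT false = true
[1.2.2.1.1.1] false AND true = false
[1.2.2.1.1] NOT false = true
[1.2.2.1] NOT true = false
[1.2.2] NOT false = true
[1.2] true AND true = true
[1] exactly-one(true, true) = false
[2] false → true (antecedent false ⇒ implication holds) = true
[root] false AND true = false
Overall: false → excluded

Excluded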